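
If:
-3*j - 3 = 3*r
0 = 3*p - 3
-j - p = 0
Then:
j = -1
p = 1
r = 0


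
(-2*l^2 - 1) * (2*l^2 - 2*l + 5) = -4*l^4 + 4*l^3 - 12*l^2 + 2*l - 5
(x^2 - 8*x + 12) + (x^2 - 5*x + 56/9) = 2*x^2 - 13*x + 164/9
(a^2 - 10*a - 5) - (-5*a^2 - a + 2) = 6*a^2 - 9*a - 7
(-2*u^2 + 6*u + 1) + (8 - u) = -2*u^2 + 5*u + 9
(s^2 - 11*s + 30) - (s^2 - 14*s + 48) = 3*s - 18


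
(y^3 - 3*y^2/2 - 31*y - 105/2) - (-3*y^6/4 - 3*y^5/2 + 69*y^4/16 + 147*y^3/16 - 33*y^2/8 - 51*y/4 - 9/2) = 3*y^6/4 + 3*y^5/2 - 69*y^4/16 - 131*y^3/16 + 21*y^2/8 - 73*y/4 - 48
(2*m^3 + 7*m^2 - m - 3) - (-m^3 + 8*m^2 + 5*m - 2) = 3*m^3 - m^2 - 6*m - 1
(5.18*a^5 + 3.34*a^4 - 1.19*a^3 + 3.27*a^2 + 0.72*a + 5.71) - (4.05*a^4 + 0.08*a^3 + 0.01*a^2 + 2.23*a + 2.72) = 5.18*a^5 - 0.71*a^4 - 1.27*a^3 + 3.26*a^2 - 1.51*a + 2.99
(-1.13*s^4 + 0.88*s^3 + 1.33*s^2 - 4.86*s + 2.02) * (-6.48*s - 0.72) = 7.3224*s^5 - 4.8888*s^4 - 9.252*s^3 + 30.5352*s^2 - 9.5904*s - 1.4544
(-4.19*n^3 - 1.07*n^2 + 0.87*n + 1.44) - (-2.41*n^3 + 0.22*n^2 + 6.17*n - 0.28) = -1.78*n^3 - 1.29*n^2 - 5.3*n + 1.72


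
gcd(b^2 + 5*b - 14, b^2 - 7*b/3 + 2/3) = b - 2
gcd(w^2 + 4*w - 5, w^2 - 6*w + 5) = w - 1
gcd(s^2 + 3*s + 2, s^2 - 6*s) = 1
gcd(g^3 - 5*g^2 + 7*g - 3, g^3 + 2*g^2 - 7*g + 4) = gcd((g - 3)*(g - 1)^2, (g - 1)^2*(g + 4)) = g^2 - 2*g + 1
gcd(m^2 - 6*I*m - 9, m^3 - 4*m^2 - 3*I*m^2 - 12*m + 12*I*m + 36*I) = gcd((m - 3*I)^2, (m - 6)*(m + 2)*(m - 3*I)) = m - 3*I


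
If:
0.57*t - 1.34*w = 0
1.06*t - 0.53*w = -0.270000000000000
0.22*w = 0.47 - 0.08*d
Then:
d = 6.25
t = -0.32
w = -0.14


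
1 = 1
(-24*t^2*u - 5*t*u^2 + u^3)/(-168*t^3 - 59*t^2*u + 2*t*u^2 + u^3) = u/(7*t + u)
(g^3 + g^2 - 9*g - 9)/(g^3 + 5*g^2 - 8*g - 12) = (g^2 - 9)/(g^2 + 4*g - 12)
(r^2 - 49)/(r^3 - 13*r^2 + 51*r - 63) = (r + 7)/(r^2 - 6*r + 9)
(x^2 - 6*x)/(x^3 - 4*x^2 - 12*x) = 1/(x + 2)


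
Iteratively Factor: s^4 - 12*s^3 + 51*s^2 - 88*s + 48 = (s - 4)*(s^3 - 8*s^2 + 19*s - 12) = (s - 4)^2*(s^2 - 4*s + 3) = (s - 4)^2*(s - 3)*(s - 1)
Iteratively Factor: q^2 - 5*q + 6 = (q - 3)*(q - 2)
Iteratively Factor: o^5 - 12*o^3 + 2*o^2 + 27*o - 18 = (o - 1)*(o^4 + o^3 - 11*o^2 - 9*o + 18) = (o - 1)*(o + 3)*(o^3 - 2*o^2 - 5*o + 6) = (o - 1)*(o + 2)*(o + 3)*(o^2 - 4*o + 3) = (o - 3)*(o - 1)*(o + 2)*(o + 3)*(o - 1)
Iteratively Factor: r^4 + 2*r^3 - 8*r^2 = (r)*(r^3 + 2*r^2 - 8*r) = r*(r + 4)*(r^2 - 2*r) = r^2*(r + 4)*(r - 2)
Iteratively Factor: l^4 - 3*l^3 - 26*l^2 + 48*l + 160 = (l + 2)*(l^3 - 5*l^2 - 16*l + 80) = (l - 4)*(l + 2)*(l^2 - l - 20) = (l - 4)*(l + 2)*(l + 4)*(l - 5)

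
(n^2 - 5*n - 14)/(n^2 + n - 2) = (n - 7)/(n - 1)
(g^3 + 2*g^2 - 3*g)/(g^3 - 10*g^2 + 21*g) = (g^2 + 2*g - 3)/(g^2 - 10*g + 21)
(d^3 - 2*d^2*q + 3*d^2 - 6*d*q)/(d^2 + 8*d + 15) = d*(d - 2*q)/(d + 5)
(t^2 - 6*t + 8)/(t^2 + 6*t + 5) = (t^2 - 6*t + 8)/(t^2 + 6*t + 5)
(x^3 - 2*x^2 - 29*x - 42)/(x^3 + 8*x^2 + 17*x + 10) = (x^2 - 4*x - 21)/(x^2 + 6*x + 5)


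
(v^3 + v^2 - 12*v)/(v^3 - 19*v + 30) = v*(v + 4)/(v^2 + 3*v - 10)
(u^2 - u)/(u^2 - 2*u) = (u - 1)/(u - 2)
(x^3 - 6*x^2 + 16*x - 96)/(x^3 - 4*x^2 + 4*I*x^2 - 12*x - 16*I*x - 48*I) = (x - 4*I)/(x + 2)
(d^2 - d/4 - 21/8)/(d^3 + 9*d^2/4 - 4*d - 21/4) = (d + 3/2)/(d^2 + 4*d + 3)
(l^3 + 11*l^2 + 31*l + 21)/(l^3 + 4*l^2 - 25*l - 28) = (l + 3)/(l - 4)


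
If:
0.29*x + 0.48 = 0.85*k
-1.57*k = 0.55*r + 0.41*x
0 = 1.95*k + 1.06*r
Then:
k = 0.39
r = -0.71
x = -0.52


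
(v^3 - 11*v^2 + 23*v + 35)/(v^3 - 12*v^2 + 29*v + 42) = (v - 5)/(v - 6)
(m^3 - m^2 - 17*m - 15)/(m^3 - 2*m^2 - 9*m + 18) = (m^2 - 4*m - 5)/(m^2 - 5*m + 6)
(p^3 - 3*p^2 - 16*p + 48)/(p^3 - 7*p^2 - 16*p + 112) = (p - 3)/(p - 7)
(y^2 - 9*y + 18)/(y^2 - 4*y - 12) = (y - 3)/(y + 2)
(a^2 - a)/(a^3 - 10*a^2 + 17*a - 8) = a/(a^2 - 9*a + 8)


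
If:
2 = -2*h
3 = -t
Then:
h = -1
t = -3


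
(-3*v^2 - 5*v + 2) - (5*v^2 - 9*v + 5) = -8*v^2 + 4*v - 3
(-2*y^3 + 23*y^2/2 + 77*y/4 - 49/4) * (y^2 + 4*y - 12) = -2*y^5 + 7*y^4/2 + 357*y^3/4 - 293*y^2/4 - 280*y + 147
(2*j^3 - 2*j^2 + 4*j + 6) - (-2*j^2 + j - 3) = 2*j^3 + 3*j + 9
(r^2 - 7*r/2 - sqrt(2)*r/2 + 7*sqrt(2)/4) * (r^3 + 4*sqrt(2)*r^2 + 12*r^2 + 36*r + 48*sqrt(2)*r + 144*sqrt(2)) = r^5 + 7*sqrt(2)*r^4/2 + 17*r^4/2 - 10*r^3 + 119*sqrt(2)*r^3/4 - 160*r^2 - 21*sqrt(2)*r^2 - 441*sqrt(2)*r + 24*r + 504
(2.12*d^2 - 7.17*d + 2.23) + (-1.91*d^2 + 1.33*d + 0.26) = 0.21*d^2 - 5.84*d + 2.49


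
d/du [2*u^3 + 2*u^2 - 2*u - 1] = 6*u^2 + 4*u - 2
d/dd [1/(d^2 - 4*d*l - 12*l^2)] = 2*(-d + 2*l)/(-d^2 + 4*d*l + 12*l^2)^2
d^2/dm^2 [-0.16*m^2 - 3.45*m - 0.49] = -0.320000000000000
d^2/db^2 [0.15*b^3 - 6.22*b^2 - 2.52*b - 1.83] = 0.9*b - 12.44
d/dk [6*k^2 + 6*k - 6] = 12*k + 6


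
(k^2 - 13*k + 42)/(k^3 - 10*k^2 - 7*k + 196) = (k - 6)/(k^2 - 3*k - 28)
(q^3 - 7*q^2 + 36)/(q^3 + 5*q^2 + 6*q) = (q^2 - 9*q + 18)/(q*(q + 3))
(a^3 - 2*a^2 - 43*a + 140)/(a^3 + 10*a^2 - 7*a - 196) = (a - 5)/(a + 7)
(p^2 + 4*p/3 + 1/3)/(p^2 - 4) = (3*p^2 + 4*p + 1)/(3*(p^2 - 4))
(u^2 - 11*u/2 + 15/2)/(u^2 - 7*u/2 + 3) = (2*u^2 - 11*u + 15)/(2*u^2 - 7*u + 6)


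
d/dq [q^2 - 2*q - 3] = 2*q - 2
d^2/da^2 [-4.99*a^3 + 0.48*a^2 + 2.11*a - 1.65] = 0.96 - 29.94*a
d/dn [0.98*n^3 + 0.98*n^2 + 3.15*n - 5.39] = 2.94*n^2 + 1.96*n + 3.15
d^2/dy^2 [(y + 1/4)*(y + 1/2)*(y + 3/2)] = 6*y + 9/2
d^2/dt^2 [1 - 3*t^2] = -6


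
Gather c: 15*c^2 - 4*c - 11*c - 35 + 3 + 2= 15*c^2 - 15*c - 30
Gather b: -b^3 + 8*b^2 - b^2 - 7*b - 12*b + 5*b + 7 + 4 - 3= -b^3 + 7*b^2 - 14*b + 8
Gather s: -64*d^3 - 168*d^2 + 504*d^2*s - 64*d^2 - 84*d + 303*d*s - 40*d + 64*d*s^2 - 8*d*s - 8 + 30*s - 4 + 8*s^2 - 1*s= -64*d^3 - 232*d^2 - 124*d + s^2*(64*d + 8) + s*(504*d^2 + 295*d + 29) - 12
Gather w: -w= -w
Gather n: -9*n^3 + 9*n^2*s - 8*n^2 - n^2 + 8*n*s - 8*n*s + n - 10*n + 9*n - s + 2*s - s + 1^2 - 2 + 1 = -9*n^3 + n^2*(9*s - 9)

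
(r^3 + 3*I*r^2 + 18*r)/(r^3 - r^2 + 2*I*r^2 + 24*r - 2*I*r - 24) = r*(r - 3*I)/(r^2 - r*(1 + 4*I) + 4*I)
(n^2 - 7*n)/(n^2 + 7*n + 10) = n*(n - 7)/(n^2 + 7*n + 10)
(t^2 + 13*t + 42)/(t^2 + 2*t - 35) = (t + 6)/(t - 5)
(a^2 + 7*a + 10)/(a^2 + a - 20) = (a + 2)/(a - 4)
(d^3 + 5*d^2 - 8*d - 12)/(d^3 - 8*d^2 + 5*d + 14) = (d + 6)/(d - 7)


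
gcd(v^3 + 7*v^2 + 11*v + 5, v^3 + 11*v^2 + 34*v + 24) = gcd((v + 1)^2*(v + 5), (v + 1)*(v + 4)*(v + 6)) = v + 1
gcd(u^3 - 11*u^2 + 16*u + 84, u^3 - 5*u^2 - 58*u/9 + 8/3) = u - 6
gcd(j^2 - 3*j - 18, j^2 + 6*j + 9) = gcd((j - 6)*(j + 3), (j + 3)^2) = j + 3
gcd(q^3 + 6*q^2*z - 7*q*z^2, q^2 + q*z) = q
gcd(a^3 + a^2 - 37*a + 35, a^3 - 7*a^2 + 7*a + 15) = a - 5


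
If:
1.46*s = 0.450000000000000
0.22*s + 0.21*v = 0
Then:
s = 0.31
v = -0.32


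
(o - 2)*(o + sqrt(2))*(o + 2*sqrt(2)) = o^3 - 2*o^2 + 3*sqrt(2)*o^2 - 6*sqrt(2)*o + 4*o - 8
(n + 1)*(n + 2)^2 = n^3 + 5*n^2 + 8*n + 4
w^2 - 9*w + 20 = (w - 5)*(w - 4)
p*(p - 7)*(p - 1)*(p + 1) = p^4 - 7*p^3 - p^2 + 7*p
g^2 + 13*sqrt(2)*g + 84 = (g + 6*sqrt(2))*(g + 7*sqrt(2))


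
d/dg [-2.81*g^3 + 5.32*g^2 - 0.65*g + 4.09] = -8.43*g^2 + 10.64*g - 0.65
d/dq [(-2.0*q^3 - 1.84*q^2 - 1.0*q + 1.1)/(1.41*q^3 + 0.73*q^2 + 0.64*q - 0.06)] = (1.1344*q^4 + 0.260000000000001*q^3 - 4.7406*q^2 - 1.3852*q - 0.644)/(1.9881*q^6 + 2.0586*q^5 + 2.3377*q^4 + 0.7652*q^3 + 0.322*q^2 - 0.0768*q + 0.0036)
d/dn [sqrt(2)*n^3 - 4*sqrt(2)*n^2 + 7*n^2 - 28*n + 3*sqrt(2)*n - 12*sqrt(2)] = 3*sqrt(2)*n^2 - 8*sqrt(2)*n + 14*n - 28 + 3*sqrt(2)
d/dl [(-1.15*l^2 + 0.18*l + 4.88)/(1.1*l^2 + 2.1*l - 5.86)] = (-2.613*l^2 + 2.742*l - 11.3028)/(1.21*l^4 + 4.62*l^3 - 8.482*l^2 - 24.612*l + 34.3396)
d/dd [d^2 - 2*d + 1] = 2*d - 2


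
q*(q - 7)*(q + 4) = q^3 - 3*q^2 - 28*q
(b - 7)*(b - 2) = b^2 - 9*b + 14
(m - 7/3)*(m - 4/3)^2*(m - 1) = m^4 - 6*m^3 + 13*m^2 - 328*m/27 + 112/27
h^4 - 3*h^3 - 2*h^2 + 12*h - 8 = (h - 2)^2*(h - 1)*(h + 2)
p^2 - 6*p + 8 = (p - 4)*(p - 2)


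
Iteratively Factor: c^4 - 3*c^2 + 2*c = (c - 1)*(c^3 + c^2 - 2*c) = c*(c - 1)*(c^2 + c - 2) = c*(c - 1)*(c + 2)*(c - 1)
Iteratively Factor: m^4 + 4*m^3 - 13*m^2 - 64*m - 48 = (m + 4)*(m^3 - 13*m - 12) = (m + 3)*(m + 4)*(m^2 - 3*m - 4) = (m + 1)*(m + 3)*(m + 4)*(m - 4)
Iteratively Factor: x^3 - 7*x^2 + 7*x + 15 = (x - 5)*(x^2 - 2*x - 3) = (x - 5)*(x - 3)*(x + 1)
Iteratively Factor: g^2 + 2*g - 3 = (g - 1)*(g + 3)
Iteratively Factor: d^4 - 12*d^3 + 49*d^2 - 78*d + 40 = (d - 4)*(d^3 - 8*d^2 + 17*d - 10) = (d - 4)*(d - 1)*(d^2 - 7*d + 10) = (d - 5)*(d - 4)*(d - 1)*(d - 2)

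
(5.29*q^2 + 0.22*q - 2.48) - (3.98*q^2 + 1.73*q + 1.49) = 1.31*q^2 - 1.51*q - 3.97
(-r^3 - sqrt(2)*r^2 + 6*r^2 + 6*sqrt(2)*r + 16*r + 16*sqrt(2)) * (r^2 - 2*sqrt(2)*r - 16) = -r^5 + sqrt(2)*r^4 + 6*r^4 - 6*sqrt(2)*r^3 + 36*r^3 - 120*r^2 - 320*r - 96*sqrt(2)*r - 256*sqrt(2)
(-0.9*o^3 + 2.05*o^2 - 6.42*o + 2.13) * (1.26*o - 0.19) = -1.134*o^4 + 2.754*o^3 - 8.4787*o^2 + 3.9036*o - 0.4047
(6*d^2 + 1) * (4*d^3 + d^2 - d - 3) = 24*d^5 + 6*d^4 - 2*d^3 - 17*d^2 - d - 3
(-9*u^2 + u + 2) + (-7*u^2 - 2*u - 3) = -16*u^2 - u - 1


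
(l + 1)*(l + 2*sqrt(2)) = l^2 + l + 2*sqrt(2)*l + 2*sqrt(2)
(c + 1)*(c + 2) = c^2 + 3*c + 2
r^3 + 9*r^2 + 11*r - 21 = (r - 1)*(r + 3)*(r + 7)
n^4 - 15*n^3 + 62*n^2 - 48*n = n*(n - 8)*(n - 6)*(n - 1)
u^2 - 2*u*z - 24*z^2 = (u - 6*z)*(u + 4*z)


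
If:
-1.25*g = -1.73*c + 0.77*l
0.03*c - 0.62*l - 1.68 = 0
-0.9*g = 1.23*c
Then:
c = -0.61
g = 0.84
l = -2.74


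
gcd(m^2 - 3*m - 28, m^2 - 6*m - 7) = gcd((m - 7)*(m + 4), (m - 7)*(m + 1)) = m - 7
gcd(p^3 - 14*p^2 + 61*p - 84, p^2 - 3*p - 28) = p - 7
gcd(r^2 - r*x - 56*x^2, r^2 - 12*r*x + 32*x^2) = -r + 8*x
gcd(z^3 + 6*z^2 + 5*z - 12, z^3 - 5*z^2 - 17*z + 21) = z^2 + 2*z - 3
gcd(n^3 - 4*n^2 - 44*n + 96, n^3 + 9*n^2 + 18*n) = n + 6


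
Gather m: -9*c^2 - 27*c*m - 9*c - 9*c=-9*c^2 - 27*c*m - 18*c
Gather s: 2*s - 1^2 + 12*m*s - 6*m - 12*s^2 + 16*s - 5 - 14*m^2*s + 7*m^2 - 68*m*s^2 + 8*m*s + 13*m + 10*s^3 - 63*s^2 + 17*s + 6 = 7*m^2 + 7*m + 10*s^3 + s^2*(-68*m - 75) + s*(-14*m^2 + 20*m + 35)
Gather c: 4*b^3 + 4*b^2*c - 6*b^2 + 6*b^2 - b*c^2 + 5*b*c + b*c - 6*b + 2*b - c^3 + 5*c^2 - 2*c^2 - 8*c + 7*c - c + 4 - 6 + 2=4*b^3 - 4*b - c^3 + c^2*(3 - b) + c*(4*b^2 + 6*b - 2)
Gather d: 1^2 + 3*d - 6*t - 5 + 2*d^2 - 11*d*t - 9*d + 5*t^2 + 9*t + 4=2*d^2 + d*(-11*t - 6) + 5*t^2 + 3*t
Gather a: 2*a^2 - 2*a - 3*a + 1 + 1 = 2*a^2 - 5*a + 2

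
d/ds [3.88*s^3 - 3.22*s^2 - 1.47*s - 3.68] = 11.64*s^2 - 6.44*s - 1.47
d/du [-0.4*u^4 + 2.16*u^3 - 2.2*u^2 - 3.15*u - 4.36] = -1.6*u^3 + 6.48*u^2 - 4.4*u - 3.15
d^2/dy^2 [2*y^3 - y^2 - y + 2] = 12*y - 2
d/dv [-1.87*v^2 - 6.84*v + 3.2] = -3.74*v - 6.84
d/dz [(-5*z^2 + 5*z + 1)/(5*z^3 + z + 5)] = (5*(1 - 2*z)*(5*z^3 + z + 5) - (15*z^2 + 1)*(-5*z^2 + 5*z + 1))/(5*z^3 + z + 5)^2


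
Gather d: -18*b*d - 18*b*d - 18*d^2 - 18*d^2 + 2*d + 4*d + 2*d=-36*d^2 + d*(8 - 36*b)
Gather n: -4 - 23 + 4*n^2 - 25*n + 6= 4*n^2 - 25*n - 21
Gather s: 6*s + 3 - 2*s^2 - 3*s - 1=-2*s^2 + 3*s + 2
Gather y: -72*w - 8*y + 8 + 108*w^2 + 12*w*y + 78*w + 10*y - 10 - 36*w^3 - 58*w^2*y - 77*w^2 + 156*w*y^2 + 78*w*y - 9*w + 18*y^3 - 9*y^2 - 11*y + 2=-36*w^3 + 31*w^2 - 3*w + 18*y^3 + y^2*(156*w - 9) + y*(-58*w^2 + 90*w - 9)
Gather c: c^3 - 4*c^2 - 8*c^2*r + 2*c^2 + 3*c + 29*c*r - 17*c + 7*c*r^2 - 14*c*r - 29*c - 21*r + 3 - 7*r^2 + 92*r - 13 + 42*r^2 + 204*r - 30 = c^3 + c^2*(-8*r - 2) + c*(7*r^2 + 15*r - 43) + 35*r^2 + 275*r - 40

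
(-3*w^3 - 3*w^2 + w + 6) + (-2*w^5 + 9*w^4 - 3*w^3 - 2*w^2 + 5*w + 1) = -2*w^5 + 9*w^4 - 6*w^3 - 5*w^2 + 6*w + 7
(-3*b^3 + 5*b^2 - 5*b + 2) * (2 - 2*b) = 6*b^4 - 16*b^3 + 20*b^2 - 14*b + 4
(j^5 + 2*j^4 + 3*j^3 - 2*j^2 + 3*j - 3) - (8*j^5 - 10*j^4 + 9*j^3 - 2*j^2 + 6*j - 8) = -7*j^5 + 12*j^4 - 6*j^3 - 3*j + 5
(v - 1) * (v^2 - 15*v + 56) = v^3 - 16*v^2 + 71*v - 56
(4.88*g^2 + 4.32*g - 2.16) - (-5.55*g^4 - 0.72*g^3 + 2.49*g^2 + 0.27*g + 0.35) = 5.55*g^4 + 0.72*g^3 + 2.39*g^2 + 4.05*g - 2.51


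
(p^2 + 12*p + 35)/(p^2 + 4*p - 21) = (p + 5)/(p - 3)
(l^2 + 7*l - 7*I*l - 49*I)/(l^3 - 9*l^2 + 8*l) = (l^2 + 7*l*(1 - I) - 49*I)/(l*(l^2 - 9*l + 8))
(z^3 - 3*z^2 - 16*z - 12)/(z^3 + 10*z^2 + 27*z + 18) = (z^2 - 4*z - 12)/(z^2 + 9*z + 18)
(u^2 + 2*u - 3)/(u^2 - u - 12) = (u - 1)/(u - 4)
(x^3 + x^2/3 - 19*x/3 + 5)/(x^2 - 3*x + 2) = (x^2 + 4*x/3 - 5)/(x - 2)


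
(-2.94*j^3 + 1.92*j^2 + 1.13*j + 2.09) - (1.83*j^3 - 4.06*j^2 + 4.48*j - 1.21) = -4.77*j^3 + 5.98*j^2 - 3.35*j + 3.3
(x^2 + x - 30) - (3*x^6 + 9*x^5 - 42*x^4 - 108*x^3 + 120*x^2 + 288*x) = -3*x^6 - 9*x^5 + 42*x^4 + 108*x^3 - 119*x^2 - 287*x - 30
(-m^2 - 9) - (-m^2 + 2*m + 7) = -2*m - 16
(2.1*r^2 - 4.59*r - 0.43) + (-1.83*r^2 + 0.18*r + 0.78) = 0.27*r^2 - 4.41*r + 0.35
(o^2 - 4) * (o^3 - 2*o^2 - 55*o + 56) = o^5 - 2*o^4 - 59*o^3 + 64*o^2 + 220*o - 224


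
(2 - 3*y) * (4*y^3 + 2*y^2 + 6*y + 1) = -12*y^4 + 2*y^3 - 14*y^2 + 9*y + 2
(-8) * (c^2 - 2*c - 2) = -8*c^2 + 16*c + 16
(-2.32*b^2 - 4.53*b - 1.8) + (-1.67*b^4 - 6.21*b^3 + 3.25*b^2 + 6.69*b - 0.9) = -1.67*b^4 - 6.21*b^3 + 0.93*b^2 + 2.16*b - 2.7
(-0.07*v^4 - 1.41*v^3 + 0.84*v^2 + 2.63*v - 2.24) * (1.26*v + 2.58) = -0.0882*v^5 - 1.9572*v^4 - 2.5794*v^3 + 5.481*v^2 + 3.963*v - 5.7792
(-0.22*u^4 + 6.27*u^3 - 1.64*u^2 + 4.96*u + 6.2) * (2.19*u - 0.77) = -0.4818*u^5 + 13.9007*u^4 - 8.4195*u^3 + 12.1252*u^2 + 9.7588*u - 4.774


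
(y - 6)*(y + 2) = y^2 - 4*y - 12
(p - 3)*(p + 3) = p^2 - 9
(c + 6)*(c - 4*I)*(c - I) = c^3 + 6*c^2 - 5*I*c^2 - 4*c - 30*I*c - 24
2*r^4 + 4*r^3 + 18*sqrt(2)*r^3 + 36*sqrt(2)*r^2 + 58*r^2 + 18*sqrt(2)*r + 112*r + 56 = (r + 2*sqrt(2))*(r + 7*sqrt(2))*(sqrt(2)*r + sqrt(2))^2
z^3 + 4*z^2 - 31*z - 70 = (z - 5)*(z + 2)*(z + 7)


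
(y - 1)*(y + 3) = y^2 + 2*y - 3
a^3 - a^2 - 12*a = a*(a - 4)*(a + 3)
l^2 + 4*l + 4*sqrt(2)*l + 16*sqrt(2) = (l + 4)*(l + 4*sqrt(2))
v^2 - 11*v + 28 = (v - 7)*(v - 4)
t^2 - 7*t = t*(t - 7)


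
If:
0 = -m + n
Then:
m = n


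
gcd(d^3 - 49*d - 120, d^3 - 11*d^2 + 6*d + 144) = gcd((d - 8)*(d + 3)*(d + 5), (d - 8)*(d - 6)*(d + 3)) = d^2 - 5*d - 24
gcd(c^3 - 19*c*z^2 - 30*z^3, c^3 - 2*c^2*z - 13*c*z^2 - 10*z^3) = -c^2 + 3*c*z + 10*z^2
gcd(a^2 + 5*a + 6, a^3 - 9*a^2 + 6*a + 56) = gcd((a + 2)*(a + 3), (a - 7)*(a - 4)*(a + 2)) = a + 2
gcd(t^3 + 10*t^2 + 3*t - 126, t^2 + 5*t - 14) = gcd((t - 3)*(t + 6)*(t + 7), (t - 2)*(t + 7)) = t + 7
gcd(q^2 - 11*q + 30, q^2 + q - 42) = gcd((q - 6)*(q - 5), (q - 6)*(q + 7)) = q - 6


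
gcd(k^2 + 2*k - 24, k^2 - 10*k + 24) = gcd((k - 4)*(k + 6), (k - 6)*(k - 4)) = k - 4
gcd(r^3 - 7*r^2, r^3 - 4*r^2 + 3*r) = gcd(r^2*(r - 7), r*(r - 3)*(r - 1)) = r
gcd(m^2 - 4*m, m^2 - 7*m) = m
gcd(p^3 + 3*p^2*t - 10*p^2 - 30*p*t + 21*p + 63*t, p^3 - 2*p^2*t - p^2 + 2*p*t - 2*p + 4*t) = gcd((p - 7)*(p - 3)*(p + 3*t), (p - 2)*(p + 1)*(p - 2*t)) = 1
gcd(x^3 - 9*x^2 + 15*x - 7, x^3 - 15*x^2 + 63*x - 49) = x^2 - 8*x + 7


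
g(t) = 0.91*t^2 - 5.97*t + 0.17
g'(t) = 1.82*t - 5.97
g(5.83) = -3.71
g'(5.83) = 4.64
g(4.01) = -9.14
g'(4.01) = 1.33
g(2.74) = -9.36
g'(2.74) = -0.98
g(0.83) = -4.16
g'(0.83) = -4.46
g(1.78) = -7.57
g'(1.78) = -2.73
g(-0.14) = 1.02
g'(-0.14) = -6.22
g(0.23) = -1.15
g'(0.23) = -5.55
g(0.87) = -4.34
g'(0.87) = -4.39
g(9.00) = 20.15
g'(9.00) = 10.41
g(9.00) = 20.15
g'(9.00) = 10.41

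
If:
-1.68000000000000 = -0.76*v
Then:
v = 2.21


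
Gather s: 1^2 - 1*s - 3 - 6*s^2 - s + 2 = -6*s^2 - 2*s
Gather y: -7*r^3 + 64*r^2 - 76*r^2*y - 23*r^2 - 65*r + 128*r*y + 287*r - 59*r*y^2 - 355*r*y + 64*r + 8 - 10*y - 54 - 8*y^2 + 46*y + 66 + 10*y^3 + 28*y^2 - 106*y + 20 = -7*r^3 + 41*r^2 + 286*r + 10*y^3 + y^2*(20 - 59*r) + y*(-76*r^2 - 227*r - 70) + 40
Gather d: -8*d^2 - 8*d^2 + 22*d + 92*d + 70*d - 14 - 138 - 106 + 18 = -16*d^2 + 184*d - 240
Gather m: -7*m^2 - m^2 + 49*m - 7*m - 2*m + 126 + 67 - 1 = -8*m^2 + 40*m + 192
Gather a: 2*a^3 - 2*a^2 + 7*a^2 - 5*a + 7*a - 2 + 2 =2*a^3 + 5*a^2 + 2*a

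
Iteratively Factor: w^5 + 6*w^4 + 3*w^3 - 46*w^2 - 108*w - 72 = (w + 3)*(w^4 + 3*w^3 - 6*w^2 - 28*w - 24) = (w + 2)*(w + 3)*(w^3 + w^2 - 8*w - 12) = (w + 2)^2*(w + 3)*(w^2 - w - 6) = (w - 3)*(w + 2)^2*(w + 3)*(w + 2)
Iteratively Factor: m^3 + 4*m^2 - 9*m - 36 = (m - 3)*(m^2 + 7*m + 12) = (m - 3)*(m + 4)*(m + 3)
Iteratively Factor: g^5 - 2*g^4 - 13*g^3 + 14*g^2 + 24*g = (g)*(g^4 - 2*g^3 - 13*g^2 + 14*g + 24) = g*(g - 2)*(g^3 - 13*g - 12) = g*(g - 2)*(g + 3)*(g^2 - 3*g - 4) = g*(g - 4)*(g - 2)*(g + 3)*(g + 1)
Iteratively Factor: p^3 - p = (p - 1)*(p^2 + p) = p*(p - 1)*(p + 1)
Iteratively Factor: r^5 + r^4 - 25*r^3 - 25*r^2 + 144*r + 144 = (r - 3)*(r^4 + 4*r^3 - 13*r^2 - 64*r - 48) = (r - 3)*(r + 1)*(r^3 + 3*r^2 - 16*r - 48) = (r - 3)*(r + 1)*(r + 4)*(r^2 - r - 12) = (r - 3)*(r + 1)*(r + 3)*(r + 4)*(r - 4)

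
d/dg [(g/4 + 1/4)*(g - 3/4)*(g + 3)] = g*(6*g + 13)/8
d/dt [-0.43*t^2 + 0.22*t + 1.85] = 0.22 - 0.86*t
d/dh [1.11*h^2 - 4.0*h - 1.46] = 2.22*h - 4.0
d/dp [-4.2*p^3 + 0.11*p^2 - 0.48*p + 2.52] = -12.6*p^2 + 0.22*p - 0.48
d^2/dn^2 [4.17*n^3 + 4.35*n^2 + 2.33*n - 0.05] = 25.02*n + 8.7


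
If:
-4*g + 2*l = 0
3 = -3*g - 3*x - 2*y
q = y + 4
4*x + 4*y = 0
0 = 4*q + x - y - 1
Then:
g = -7/2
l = -7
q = -7/2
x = 15/2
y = -15/2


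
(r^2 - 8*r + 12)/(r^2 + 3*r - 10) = (r - 6)/(r + 5)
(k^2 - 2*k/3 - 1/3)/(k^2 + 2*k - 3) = (k + 1/3)/(k + 3)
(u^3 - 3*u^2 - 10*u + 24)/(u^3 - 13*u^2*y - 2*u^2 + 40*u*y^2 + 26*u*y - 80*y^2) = (u^2 - u - 12)/(u^2 - 13*u*y + 40*y^2)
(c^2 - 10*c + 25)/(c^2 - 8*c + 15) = (c - 5)/(c - 3)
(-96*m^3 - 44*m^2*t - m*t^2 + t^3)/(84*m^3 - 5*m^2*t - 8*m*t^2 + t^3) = (-32*m^2 - 4*m*t + t^2)/(28*m^2 - 11*m*t + t^2)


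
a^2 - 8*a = a*(a - 8)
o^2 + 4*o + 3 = (o + 1)*(o + 3)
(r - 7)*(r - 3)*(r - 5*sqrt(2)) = r^3 - 10*r^2 - 5*sqrt(2)*r^2 + 21*r + 50*sqrt(2)*r - 105*sqrt(2)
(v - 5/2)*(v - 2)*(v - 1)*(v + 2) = v^4 - 7*v^3/2 - 3*v^2/2 + 14*v - 10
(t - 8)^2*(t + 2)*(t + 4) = t^4 - 10*t^3 - 24*t^2 + 256*t + 512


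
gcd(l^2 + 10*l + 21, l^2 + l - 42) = l + 7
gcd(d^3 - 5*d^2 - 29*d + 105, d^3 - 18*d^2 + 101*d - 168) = d^2 - 10*d + 21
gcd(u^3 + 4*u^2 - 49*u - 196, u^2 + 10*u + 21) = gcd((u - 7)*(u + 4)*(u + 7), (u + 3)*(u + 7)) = u + 7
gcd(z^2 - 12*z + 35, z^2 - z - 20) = z - 5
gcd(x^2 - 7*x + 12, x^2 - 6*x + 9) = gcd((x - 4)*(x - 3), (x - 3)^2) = x - 3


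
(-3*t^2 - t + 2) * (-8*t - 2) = 24*t^3 + 14*t^2 - 14*t - 4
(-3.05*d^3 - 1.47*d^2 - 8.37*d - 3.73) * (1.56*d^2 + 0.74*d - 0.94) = -4.758*d^5 - 4.5502*d^4 - 11.278*d^3 - 10.6308*d^2 + 5.1076*d + 3.5062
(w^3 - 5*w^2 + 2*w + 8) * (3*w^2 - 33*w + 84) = 3*w^5 - 48*w^4 + 255*w^3 - 462*w^2 - 96*w + 672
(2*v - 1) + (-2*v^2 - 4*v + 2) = -2*v^2 - 2*v + 1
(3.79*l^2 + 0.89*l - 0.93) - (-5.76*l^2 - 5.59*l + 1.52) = 9.55*l^2 + 6.48*l - 2.45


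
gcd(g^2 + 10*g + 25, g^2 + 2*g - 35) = 1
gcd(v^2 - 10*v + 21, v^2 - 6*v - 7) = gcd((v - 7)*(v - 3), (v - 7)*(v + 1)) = v - 7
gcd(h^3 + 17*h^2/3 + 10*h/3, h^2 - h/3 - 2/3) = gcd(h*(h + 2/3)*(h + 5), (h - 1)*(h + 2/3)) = h + 2/3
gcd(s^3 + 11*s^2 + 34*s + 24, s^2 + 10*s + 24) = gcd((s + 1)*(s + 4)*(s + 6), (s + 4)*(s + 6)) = s^2 + 10*s + 24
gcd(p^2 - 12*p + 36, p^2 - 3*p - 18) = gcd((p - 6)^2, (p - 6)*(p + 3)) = p - 6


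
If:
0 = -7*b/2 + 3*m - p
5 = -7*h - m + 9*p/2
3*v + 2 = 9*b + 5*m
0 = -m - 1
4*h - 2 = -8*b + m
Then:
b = -11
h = 89/4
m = -1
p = 71/2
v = -106/3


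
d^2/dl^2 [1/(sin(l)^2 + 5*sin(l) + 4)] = (-4*sin(l)^3 - 11*sin(l)^2 + 8*sin(l) + 42)/((sin(l) + 1)^2*(sin(l) + 4)^3)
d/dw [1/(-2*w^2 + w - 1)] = (4*w - 1)/(2*w^2 - w + 1)^2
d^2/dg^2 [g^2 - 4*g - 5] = 2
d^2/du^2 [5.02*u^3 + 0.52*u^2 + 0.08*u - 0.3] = 30.12*u + 1.04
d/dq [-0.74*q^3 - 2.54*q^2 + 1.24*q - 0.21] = -2.22*q^2 - 5.08*q + 1.24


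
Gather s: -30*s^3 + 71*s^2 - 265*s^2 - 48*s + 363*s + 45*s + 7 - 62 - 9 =-30*s^3 - 194*s^2 + 360*s - 64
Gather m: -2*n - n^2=-n^2 - 2*n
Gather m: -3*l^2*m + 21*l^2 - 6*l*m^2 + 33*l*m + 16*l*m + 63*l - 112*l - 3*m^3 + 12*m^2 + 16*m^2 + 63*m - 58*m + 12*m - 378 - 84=21*l^2 - 49*l - 3*m^3 + m^2*(28 - 6*l) + m*(-3*l^2 + 49*l + 17) - 462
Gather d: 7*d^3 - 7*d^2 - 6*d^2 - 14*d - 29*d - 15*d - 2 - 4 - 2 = 7*d^3 - 13*d^2 - 58*d - 8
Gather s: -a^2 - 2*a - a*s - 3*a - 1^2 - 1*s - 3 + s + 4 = -a^2 - a*s - 5*a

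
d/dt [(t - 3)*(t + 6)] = 2*t + 3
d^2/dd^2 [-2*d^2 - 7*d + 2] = -4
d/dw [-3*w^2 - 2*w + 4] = -6*w - 2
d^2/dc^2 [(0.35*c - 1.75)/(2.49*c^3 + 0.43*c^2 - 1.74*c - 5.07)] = (13.02021*c^5 - 127.95363*c^4 - 26.81735*c^3 + 96.57291*c^2 - 120.12084*c - 24.40221)/(15.438249*c^9 + 7.998129*c^8 - 30.983319*c^7 - 105.402122*c^6 - 10.9197*c^5 + 132.890967*c^4 + 209.507823*c^3 - 12.890475*c^2 - 134.179578*c - 130.323843)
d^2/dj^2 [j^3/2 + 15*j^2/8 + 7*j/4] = 3*j + 15/4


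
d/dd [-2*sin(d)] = -2*cos(d)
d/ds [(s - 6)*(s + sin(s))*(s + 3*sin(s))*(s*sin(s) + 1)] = (s - 6)*(s + sin(s))*(s + 3*sin(s))*(s*cos(s) + sin(s)) + (s - 6)*(s + sin(s))*(s*sin(s) + 1)*(3*cos(s) + 1) + (s - 6)*(s + 3*sin(s))*(s*sin(s) + 1)*(cos(s) + 1) + (s + sin(s))*(s + 3*sin(s))*(s*sin(s) + 1)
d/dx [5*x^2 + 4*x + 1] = 10*x + 4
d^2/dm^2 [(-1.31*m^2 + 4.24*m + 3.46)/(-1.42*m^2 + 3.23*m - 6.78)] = (3.5527136788005e-15*m^4 - 5.08217999999999*m^3 - 117.5334*m^2 + 340.14396*m - 70.84238)/(2.863288*m^6 - 19.538916*m^5 + 85.45773*m^4 - 220.281155*m^3 + 408.03057*m^2 - 445.433796*m + 311.665752)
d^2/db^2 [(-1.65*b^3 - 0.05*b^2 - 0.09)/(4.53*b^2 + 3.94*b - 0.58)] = (-5.6843418860808e-14*b^4 - 58.11348*b^3 + 10.753974*b^2 - 12.968388*b - 3.30082)/(92.959677*b^6 + 242.557038*b^5 + 175.259358*b^4 - 0.948751999999999*b^3 - 22.439388*b^2 + 3.976248*b - 0.195112)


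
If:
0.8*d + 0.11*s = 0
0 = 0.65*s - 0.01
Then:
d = -0.00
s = 0.02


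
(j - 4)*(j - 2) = j^2 - 6*j + 8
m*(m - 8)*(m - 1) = m^3 - 9*m^2 + 8*m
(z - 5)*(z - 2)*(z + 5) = z^3 - 2*z^2 - 25*z + 50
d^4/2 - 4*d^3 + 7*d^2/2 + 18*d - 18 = (d/2 + 1)*(d - 6)*(d - 3)*(d - 1)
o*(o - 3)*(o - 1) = o^3 - 4*o^2 + 3*o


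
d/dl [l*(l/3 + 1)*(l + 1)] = l^2 + 8*l/3 + 1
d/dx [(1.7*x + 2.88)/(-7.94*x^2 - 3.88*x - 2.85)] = (13.498*x^2 + 45.7344*x + 6.3294)/(63.0436*x^4 + 61.6144*x^3 + 60.3124*x^2 + 22.116*x + 8.1225)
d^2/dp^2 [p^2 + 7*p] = 2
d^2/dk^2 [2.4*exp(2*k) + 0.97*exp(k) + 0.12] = (9.6*exp(k) + 0.97)*exp(k)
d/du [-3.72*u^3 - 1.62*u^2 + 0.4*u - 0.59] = -11.16*u^2 - 3.24*u + 0.4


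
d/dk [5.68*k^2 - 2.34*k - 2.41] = 11.36*k - 2.34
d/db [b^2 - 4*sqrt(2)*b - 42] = 2*b - 4*sqrt(2)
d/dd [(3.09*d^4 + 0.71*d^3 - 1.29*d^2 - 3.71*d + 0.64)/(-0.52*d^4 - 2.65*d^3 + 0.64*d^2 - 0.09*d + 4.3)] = (-7.8193*d^6 + 2.6136*d^5 - 9.586*d^4 + 34.6884*d^3 + 16.7375*d^2 - 11.9132*d - 15.8954)/(0.2704*d^8 + 2.756*d^7 + 6.3569*d^6 - 3.2984*d^5 - 3.5854*d^4 - 22.9052*d^3 + 5.5121*d^2 - 0.774*d + 18.49)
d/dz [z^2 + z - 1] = 2*z + 1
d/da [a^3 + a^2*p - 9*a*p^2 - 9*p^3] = 3*a^2 + 2*a*p - 9*p^2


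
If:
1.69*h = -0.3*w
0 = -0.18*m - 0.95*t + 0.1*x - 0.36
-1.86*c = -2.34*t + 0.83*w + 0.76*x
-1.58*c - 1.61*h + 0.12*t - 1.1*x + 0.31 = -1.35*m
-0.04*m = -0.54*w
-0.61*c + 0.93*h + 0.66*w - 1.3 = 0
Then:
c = -2.06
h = -0.01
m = 1.13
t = -0.10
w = 0.08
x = 4.64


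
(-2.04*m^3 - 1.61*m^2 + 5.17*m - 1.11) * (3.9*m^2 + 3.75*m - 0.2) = -7.956*m^5 - 13.929*m^4 + 14.5335*m^3 + 15.3805*m^2 - 5.1965*m + 0.222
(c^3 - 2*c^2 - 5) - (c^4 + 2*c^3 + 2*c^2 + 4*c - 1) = -c^4 - c^3 - 4*c^2 - 4*c - 4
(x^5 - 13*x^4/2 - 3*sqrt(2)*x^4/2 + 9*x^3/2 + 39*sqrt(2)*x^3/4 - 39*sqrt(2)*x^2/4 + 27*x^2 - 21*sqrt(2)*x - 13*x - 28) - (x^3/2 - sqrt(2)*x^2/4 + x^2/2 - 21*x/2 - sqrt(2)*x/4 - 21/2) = x^5 - 13*x^4/2 - 3*sqrt(2)*x^4/2 + 4*x^3 + 39*sqrt(2)*x^3/4 - 19*sqrt(2)*x^2/2 + 53*x^2/2 - 83*sqrt(2)*x/4 - 5*x/2 - 35/2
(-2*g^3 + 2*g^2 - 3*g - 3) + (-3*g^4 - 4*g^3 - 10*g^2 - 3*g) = -3*g^4 - 6*g^3 - 8*g^2 - 6*g - 3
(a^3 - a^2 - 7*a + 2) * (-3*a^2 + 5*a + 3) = -3*a^5 + 8*a^4 + 19*a^3 - 44*a^2 - 11*a + 6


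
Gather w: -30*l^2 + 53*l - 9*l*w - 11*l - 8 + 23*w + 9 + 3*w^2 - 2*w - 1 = -30*l^2 + 42*l + 3*w^2 + w*(21 - 9*l)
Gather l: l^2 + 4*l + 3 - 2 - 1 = l^2 + 4*l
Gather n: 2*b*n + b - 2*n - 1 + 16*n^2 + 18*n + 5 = b + 16*n^2 + n*(2*b + 16) + 4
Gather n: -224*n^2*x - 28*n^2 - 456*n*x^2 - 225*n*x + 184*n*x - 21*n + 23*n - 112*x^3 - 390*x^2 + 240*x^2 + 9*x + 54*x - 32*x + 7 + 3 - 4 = n^2*(-224*x - 28) + n*(-456*x^2 - 41*x + 2) - 112*x^3 - 150*x^2 + 31*x + 6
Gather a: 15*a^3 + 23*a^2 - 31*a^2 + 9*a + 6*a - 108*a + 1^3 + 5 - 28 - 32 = 15*a^3 - 8*a^2 - 93*a - 54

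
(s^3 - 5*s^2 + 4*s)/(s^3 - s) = (s - 4)/(s + 1)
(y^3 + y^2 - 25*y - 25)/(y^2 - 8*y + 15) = (y^2 + 6*y + 5)/(y - 3)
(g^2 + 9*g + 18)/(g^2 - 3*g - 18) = (g + 6)/(g - 6)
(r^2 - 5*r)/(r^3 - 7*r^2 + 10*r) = 1/(r - 2)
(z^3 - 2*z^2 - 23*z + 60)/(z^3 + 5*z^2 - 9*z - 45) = (z - 4)/(z + 3)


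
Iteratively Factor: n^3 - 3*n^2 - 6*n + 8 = (n - 4)*(n^2 + n - 2) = (n - 4)*(n + 2)*(n - 1)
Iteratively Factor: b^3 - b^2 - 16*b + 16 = (b + 4)*(b^2 - 5*b + 4) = (b - 4)*(b + 4)*(b - 1)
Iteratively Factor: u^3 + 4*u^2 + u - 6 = (u - 1)*(u^2 + 5*u + 6) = (u - 1)*(u + 3)*(u + 2)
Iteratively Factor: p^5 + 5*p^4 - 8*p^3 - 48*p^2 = (p)*(p^4 + 5*p^3 - 8*p^2 - 48*p) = p*(p - 3)*(p^3 + 8*p^2 + 16*p) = p^2*(p - 3)*(p^2 + 8*p + 16) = p^2*(p - 3)*(p + 4)*(p + 4)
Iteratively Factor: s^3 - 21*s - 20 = (s - 5)*(s^2 + 5*s + 4) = (s - 5)*(s + 4)*(s + 1)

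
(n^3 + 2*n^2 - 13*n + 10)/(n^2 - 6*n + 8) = (n^2 + 4*n - 5)/(n - 4)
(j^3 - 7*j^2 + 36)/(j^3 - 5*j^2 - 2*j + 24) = (j - 6)/(j - 4)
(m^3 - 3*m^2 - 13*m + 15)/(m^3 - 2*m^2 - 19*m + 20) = (m + 3)/(m + 4)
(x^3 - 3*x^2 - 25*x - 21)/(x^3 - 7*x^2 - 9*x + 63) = (x + 1)/(x - 3)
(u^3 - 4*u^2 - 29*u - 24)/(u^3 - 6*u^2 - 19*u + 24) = (u + 1)/(u - 1)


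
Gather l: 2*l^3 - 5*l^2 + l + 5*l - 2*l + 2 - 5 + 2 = 2*l^3 - 5*l^2 + 4*l - 1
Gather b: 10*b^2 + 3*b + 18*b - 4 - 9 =10*b^2 + 21*b - 13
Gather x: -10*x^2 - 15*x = -10*x^2 - 15*x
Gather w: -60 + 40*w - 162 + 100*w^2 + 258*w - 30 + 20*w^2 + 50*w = 120*w^2 + 348*w - 252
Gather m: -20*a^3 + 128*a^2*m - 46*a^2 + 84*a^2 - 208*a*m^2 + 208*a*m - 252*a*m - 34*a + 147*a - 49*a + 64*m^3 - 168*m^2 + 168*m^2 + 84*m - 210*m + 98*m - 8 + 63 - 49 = -20*a^3 + 38*a^2 - 208*a*m^2 + 64*a + 64*m^3 + m*(128*a^2 - 44*a - 28) + 6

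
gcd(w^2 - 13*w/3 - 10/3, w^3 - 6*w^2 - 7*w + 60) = w - 5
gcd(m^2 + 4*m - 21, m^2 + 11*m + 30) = 1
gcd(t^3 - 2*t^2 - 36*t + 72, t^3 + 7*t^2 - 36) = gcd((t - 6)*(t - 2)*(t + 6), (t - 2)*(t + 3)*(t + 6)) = t^2 + 4*t - 12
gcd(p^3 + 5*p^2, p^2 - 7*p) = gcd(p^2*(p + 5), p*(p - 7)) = p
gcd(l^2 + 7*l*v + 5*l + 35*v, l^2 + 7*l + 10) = l + 5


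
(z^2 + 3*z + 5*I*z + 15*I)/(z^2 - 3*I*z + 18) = (z^2 + z*(3 + 5*I) + 15*I)/(z^2 - 3*I*z + 18)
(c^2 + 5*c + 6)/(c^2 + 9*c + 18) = (c + 2)/(c + 6)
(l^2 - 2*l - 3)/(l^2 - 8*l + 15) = (l + 1)/(l - 5)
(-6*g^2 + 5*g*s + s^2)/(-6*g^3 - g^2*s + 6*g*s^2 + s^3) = 1/(g + s)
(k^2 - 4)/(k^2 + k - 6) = (k + 2)/(k + 3)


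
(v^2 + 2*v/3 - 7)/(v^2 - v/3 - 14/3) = (v + 3)/(v + 2)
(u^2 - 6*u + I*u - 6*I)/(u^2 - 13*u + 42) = (u + I)/(u - 7)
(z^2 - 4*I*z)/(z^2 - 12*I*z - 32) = z/(z - 8*I)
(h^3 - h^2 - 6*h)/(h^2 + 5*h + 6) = h*(h - 3)/(h + 3)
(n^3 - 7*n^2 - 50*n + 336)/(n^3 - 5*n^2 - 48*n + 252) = (n - 8)/(n - 6)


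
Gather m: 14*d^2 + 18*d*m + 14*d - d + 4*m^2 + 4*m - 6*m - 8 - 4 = 14*d^2 + 13*d + 4*m^2 + m*(18*d - 2) - 12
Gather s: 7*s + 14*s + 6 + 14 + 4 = 21*s + 24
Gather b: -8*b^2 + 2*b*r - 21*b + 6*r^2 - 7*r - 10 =-8*b^2 + b*(2*r - 21) + 6*r^2 - 7*r - 10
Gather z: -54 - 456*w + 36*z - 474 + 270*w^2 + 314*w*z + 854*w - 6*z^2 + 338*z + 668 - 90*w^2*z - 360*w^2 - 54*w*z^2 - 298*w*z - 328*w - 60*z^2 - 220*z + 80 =-90*w^2 + 70*w + z^2*(-54*w - 66) + z*(-90*w^2 + 16*w + 154) + 220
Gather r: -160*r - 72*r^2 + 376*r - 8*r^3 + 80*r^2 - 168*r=-8*r^3 + 8*r^2 + 48*r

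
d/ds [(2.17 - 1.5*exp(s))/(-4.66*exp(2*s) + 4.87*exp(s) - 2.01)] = (-6.99*exp(2*s) + 20.2244*exp(s) - 7.5529)*exp(s)/(21.7156*exp(4*s) - 45.3884*exp(3*s) + 42.4501*exp(2*s) - 19.5774*exp(s) + 4.0401)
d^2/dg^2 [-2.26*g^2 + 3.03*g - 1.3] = -4.52000000000000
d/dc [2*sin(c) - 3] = 2*cos(c)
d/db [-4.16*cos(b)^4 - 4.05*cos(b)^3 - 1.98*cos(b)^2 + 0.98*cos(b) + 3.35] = (16.64*cos(b)^3 + 12.15*cos(b)^2 + 3.96*cos(b) - 0.98)*sin(b)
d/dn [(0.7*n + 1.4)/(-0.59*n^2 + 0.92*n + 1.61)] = (0.413*n^2 + 1.652*n - 0.161)/(0.3481*n^4 - 1.0856*n^3 - 1.0534*n^2 + 2.9624*n + 2.5921)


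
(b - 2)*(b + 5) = b^2 + 3*b - 10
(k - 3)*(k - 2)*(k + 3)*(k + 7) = k^4 + 5*k^3 - 23*k^2 - 45*k + 126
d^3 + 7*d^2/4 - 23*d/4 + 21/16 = (d - 3/2)*(d - 1/4)*(d + 7/2)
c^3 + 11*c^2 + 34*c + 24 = (c + 1)*(c + 4)*(c + 6)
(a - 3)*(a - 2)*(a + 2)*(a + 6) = a^4 + 3*a^3 - 22*a^2 - 12*a + 72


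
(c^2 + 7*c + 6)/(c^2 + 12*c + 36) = (c + 1)/(c + 6)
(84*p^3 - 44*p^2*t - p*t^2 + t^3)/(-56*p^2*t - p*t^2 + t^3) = (-12*p^2 + 8*p*t - t^2)/(t*(8*p - t))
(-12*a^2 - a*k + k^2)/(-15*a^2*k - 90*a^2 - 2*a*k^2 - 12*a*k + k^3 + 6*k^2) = (4*a - k)/(5*a*k + 30*a - k^2 - 6*k)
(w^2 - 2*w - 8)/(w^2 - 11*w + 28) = (w + 2)/(w - 7)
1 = 1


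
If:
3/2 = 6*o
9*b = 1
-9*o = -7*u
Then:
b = 1/9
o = 1/4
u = 9/28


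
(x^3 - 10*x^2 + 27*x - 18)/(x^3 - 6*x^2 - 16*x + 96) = (x^2 - 4*x + 3)/(x^2 - 16)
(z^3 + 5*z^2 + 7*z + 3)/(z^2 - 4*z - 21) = (z^2 + 2*z + 1)/(z - 7)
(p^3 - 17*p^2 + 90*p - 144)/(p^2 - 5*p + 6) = (p^2 - 14*p + 48)/(p - 2)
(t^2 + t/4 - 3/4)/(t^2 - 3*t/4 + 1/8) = 2*(4*t^2 + t - 3)/(8*t^2 - 6*t + 1)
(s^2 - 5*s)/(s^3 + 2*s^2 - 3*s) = (s - 5)/(s^2 + 2*s - 3)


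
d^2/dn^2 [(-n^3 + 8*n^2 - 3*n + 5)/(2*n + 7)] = 2*(-4*n^3 - 42*n^2 - 147*n + 454)/(8*n^3 + 84*n^2 + 294*n + 343)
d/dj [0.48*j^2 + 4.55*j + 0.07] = 0.96*j + 4.55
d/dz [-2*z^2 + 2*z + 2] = 2 - 4*z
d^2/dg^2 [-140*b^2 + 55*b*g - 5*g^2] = -10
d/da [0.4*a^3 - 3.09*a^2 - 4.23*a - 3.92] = 1.2*a^2 - 6.18*a - 4.23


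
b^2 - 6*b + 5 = (b - 5)*(b - 1)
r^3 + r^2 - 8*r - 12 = (r - 3)*(r + 2)^2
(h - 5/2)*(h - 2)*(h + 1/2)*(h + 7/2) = h^4 - h^3/2 - 45*h^2/4 + 97*h/8 + 35/4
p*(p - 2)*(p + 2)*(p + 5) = p^4 + 5*p^3 - 4*p^2 - 20*p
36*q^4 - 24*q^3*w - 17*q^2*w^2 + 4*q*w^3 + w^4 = (-3*q + w)*(-q + w)*(2*q + w)*(6*q + w)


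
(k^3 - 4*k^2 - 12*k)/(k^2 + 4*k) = (k^2 - 4*k - 12)/(k + 4)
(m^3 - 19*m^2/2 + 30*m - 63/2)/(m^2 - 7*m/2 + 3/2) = (2*m^2 - 13*m + 21)/(2*m - 1)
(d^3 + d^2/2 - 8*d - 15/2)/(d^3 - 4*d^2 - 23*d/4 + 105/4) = 2*(d + 1)/(2*d - 7)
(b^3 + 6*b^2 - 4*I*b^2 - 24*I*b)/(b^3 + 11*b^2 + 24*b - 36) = b*(b - 4*I)/(b^2 + 5*b - 6)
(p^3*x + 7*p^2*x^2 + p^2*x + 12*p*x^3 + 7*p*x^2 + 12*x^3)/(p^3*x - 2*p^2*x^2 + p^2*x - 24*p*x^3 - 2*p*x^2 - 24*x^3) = (-p - 3*x)/(-p + 6*x)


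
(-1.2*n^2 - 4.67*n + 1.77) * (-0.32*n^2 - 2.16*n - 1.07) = 0.384*n^4 + 4.0864*n^3 + 10.8048*n^2 + 1.1737*n - 1.8939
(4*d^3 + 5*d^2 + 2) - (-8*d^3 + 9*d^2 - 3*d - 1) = 12*d^3 - 4*d^2 + 3*d + 3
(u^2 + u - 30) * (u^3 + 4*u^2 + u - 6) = u^5 + 5*u^4 - 25*u^3 - 125*u^2 - 36*u + 180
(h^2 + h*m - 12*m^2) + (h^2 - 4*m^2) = 2*h^2 + h*m - 16*m^2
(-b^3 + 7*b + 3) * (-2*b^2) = 2*b^5 - 14*b^3 - 6*b^2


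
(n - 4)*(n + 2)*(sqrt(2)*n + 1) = sqrt(2)*n^3 - 2*sqrt(2)*n^2 + n^2 - 8*sqrt(2)*n - 2*n - 8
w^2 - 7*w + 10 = (w - 5)*(w - 2)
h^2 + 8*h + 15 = (h + 3)*(h + 5)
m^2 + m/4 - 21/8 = (m - 3/2)*(m + 7/4)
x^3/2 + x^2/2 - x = x*(x/2 + 1)*(x - 1)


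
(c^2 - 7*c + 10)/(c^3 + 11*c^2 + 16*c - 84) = (c - 5)/(c^2 + 13*c + 42)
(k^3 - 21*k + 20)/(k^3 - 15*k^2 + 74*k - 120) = (k^2 + 4*k - 5)/(k^2 - 11*k + 30)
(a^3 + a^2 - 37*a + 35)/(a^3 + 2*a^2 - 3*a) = (a^2 + 2*a - 35)/(a*(a + 3))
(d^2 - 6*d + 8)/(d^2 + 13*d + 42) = (d^2 - 6*d + 8)/(d^2 + 13*d + 42)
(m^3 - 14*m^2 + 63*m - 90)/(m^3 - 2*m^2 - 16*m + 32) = (m^3 - 14*m^2 + 63*m - 90)/(m^3 - 2*m^2 - 16*m + 32)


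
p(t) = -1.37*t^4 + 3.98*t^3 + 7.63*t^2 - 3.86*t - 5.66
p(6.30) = -890.11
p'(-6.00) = 1518.10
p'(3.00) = 1.42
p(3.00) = 47.92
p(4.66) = -101.25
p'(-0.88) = -4.31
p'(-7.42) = 2778.97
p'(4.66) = -228.01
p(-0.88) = 0.11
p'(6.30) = -804.08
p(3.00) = 47.92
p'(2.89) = 7.69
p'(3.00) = 1.42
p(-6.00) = -2343.02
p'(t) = -5.48*t^3 + 11.94*t^2 + 15.26*t - 3.86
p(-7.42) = -5335.60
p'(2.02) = 30.52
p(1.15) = 3.65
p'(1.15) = 21.15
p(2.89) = 47.41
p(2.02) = 27.67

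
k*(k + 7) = k^2 + 7*k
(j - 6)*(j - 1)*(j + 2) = j^3 - 5*j^2 - 8*j + 12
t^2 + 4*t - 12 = (t - 2)*(t + 6)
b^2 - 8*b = b*(b - 8)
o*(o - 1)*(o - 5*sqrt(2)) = o^3 - 5*sqrt(2)*o^2 - o^2 + 5*sqrt(2)*o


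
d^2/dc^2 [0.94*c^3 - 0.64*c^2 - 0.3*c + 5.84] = 5.64*c - 1.28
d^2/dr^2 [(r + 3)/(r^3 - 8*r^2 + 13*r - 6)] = 6*(r^3 - 48*r + 147)/(r^7 - 22*r^6 + 186*r^5 - 760*r^4 + 1585*r^3 - 1746*r^2 + 972*r - 216)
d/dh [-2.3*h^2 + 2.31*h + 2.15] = 2.31 - 4.6*h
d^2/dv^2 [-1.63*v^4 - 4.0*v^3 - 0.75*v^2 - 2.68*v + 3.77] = -19.56*v^2 - 24.0*v - 1.5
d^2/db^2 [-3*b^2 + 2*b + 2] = -6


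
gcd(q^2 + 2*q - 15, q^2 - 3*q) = q - 3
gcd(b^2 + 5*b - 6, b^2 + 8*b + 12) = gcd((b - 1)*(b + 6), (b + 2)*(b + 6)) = b + 6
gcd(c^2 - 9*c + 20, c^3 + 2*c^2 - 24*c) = c - 4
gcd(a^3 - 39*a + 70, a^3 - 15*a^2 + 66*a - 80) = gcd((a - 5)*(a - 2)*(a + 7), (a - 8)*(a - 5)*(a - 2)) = a^2 - 7*a + 10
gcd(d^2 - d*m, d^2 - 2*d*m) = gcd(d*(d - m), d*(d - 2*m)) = d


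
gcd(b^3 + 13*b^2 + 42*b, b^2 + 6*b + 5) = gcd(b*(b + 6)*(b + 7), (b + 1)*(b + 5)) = 1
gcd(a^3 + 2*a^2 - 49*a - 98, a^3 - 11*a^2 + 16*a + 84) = a^2 - 5*a - 14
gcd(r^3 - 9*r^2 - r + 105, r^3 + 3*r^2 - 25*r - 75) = r^2 - 2*r - 15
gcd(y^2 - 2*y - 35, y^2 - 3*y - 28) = y - 7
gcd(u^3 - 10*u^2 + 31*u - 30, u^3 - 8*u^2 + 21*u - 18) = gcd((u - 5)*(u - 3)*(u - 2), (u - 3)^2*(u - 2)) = u^2 - 5*u + 6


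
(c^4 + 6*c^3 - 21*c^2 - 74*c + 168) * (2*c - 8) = 2*c^5 + 4*c^4 - 90*c^3 + 20*c^2 + 928*c - 1344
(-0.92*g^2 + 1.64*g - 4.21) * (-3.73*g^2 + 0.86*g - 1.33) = 3.4316*g^4 - 6.9084*g^3 + 18.3373*g^2 - 5.8018*g + 5.5993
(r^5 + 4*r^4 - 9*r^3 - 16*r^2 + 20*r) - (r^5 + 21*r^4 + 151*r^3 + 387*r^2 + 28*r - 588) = -17*r^4 - 160*r^3 - 403*r^2 - 8*r + 588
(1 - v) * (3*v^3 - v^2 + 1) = -3*v^4 + 4*v^3 - v^2 - v + 1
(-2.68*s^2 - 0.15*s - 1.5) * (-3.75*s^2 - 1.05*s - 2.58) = 10.05*s^4 + 3.3765*s^3 + 12.6969*s^2 + 1.962*s + 3.87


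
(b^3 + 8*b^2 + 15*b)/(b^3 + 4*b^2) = (b^2 + 8*b + 15)/(b*(b + 4))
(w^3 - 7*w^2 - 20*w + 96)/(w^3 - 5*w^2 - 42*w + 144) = (w + 4)/(w + 6)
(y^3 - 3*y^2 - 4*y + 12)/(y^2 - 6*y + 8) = (y^2 - y - 6)/(y - 4)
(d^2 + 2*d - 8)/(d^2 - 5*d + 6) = (d + 4)/(d - 3)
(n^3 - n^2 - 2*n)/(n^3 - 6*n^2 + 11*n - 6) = n*(n + 1)/(n^2 - 4*n + 3)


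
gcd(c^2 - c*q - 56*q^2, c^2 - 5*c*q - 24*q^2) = -c + 8*q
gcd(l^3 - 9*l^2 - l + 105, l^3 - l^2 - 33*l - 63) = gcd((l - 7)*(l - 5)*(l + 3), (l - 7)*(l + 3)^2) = l^2 - 4*l - 21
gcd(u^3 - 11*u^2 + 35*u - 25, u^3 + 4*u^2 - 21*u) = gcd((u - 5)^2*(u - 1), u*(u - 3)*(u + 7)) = 1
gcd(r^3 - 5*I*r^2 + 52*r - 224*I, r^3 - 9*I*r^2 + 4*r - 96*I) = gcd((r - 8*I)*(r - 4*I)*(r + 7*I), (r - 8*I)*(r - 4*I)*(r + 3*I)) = r^2 - 12*I*r - 32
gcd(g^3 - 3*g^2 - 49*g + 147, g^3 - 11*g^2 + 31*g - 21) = g^2 - 10*g + 21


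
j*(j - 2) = j^2 - 2*j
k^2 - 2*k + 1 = (k - 1)^2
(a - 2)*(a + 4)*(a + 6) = a^3 + 8*a^2 + 4*a - 48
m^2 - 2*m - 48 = (m - 8)*(m + 6)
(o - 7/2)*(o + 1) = o^2 - 5*o/2 - 7/2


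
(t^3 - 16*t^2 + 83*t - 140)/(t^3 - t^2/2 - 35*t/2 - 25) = 2*(t^2 - 11*t + 28)/(2*t^2 + 9*t + 10)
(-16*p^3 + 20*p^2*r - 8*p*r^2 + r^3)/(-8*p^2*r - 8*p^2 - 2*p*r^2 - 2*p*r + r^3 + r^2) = (4*p^2 - 4*p*r + r^2)/(2*p*r + 2*p + r^2 + r)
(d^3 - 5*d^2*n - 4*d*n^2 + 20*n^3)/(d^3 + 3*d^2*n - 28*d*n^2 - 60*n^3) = (d - 2*n)/(d + 6*n)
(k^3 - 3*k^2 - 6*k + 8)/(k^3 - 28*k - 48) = (k^2 - 5*k + 4)/(k^2 - 2*k - 24)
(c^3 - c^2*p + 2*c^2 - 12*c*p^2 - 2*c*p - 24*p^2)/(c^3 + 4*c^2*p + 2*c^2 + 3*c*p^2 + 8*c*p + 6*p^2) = (c - 4*p)/(c + p)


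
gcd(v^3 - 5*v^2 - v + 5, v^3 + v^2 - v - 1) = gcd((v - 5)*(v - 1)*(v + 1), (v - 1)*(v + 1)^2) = v^2 - 1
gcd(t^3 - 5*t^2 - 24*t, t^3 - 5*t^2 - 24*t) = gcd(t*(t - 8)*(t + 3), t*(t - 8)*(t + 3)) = t^3 - 5*t^2 - 24*t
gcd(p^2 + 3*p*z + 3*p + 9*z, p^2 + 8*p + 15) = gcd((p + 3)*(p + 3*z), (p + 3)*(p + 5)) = p + 3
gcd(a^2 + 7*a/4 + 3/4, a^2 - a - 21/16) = a + 3/4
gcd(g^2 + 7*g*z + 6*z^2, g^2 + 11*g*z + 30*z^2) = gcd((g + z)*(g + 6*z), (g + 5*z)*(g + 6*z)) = g + 6*z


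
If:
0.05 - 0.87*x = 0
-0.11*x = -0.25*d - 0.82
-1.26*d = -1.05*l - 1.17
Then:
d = -3.25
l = -5.02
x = 0.06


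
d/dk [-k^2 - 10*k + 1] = -2*k - 10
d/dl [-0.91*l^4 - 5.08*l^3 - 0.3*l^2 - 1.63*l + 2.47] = -3.64*l^3 - 15.24*l^2 - 0.6*l - 1.63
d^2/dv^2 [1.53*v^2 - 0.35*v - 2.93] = 3.06000000000000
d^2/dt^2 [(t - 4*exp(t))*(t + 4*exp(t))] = 2 - 64*exp(2*t)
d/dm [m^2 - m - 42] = 2*m - 1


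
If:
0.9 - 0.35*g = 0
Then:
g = 2.57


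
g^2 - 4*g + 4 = (g - 2)^2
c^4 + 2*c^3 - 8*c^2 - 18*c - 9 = (c - 3)*(c + 1)^2*(c + 3)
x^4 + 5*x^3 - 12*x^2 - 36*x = x*(x - 3)*(x + 2)*(x + 6)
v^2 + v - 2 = (v - 1)*(v + 2)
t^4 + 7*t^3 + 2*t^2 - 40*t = t*(t - 2)*(t + 4)*(t + 5)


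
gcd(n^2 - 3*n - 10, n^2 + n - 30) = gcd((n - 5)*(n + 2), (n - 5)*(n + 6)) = n - 5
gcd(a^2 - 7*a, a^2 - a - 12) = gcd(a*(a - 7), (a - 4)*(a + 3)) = 1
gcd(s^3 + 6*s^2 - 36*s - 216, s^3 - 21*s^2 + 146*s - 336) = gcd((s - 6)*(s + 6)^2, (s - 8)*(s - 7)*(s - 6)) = s - 6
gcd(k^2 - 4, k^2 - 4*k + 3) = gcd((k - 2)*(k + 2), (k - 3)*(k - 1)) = 1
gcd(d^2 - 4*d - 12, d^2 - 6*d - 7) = 1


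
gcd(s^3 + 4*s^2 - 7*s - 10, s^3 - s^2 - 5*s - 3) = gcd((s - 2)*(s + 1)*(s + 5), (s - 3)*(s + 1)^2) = s + 1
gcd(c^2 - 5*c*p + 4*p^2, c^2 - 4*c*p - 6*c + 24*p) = -c + 4*p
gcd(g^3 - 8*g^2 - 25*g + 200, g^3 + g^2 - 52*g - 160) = g^2 - 3*g - 40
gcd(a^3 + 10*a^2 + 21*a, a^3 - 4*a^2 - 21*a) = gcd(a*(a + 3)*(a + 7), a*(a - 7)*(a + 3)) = a^2 + 3*a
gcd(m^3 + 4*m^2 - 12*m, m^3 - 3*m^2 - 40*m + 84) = m^2 + 4*m - 12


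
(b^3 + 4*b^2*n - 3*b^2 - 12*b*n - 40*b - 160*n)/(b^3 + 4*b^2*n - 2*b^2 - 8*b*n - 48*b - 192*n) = (b + 5)/(b + 6)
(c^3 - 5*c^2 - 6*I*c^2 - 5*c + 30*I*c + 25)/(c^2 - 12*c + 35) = (c^2 - 6*I*c - 5)/(c - 7)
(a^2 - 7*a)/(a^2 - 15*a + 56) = a/(a - 8)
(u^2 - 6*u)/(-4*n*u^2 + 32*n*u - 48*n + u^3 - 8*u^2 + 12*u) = u/(-4*n*u + 8*n + u^2 - 2*u)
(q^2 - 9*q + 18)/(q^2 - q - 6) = (q - 6)/(q + 2)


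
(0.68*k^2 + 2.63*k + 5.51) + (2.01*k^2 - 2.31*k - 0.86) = 2.69*k^2 + 0.32*k + 4.65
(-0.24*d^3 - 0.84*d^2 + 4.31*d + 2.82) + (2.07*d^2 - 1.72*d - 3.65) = -0.24*d^3 + 1.23*d^2 + 2.59*d - 0.83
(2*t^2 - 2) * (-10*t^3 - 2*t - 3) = -20*t^5 + 16*t^3 - 6*t^2 + 4*t + 6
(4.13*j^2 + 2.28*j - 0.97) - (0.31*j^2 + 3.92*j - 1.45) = 3.82*j^2 - 1.64*j + 0.48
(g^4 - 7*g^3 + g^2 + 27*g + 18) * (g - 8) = g^5 - 15*g^4 + 57*g^3 + 19*g^2 - 198*g - 144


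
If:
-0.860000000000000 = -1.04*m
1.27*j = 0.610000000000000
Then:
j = 0.48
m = 0.83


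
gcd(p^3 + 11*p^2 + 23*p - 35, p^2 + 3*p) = 1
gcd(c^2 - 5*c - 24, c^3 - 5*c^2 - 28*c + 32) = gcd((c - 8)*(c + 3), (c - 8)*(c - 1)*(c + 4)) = c - 8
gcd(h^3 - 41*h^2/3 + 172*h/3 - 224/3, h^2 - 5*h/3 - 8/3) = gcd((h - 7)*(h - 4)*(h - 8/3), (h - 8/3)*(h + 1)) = h - 8/3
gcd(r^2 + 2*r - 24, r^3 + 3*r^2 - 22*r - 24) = r^2 + 2*r - 24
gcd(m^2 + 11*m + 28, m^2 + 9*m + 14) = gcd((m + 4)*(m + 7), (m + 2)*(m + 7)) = m + 7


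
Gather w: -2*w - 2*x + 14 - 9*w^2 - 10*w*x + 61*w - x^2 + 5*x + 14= -9*w^2 + w*(59 - 10*x) - x^2 + 3*x + 28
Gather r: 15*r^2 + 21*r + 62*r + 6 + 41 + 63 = 15*r^2 + 83*r + 110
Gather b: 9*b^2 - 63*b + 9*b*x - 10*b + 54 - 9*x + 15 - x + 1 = 9*b^2 + b*(9*x - 73) - 10*x + 70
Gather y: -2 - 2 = -4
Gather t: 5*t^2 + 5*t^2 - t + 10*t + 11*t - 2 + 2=10*t^2 + 20*t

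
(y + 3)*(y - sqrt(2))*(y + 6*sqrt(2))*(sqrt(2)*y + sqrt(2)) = sqrt(2)*y^4 + 4*sqrt(2)*y^3 + 10*y^3 - 9*sqrt(2)*y^2 + 40*y^2 - 48*sqrt(2)*y + 30*y - 36*sqrt(2)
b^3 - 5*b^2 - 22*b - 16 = (b - 8)*(b + 1)*(b + 2)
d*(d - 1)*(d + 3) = d^3 + 2*d^2 - 3*d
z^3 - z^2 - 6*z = z*(z - 3)*(z + 2)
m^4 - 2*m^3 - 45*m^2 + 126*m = m*(m - 6)*(m - 3)*(m + 7)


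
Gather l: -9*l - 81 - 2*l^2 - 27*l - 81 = -2*l^2 - 36*l - 162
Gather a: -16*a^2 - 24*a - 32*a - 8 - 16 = -16*a^2 - 56*a - 24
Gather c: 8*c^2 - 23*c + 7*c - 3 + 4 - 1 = 8*c^2 - 16*c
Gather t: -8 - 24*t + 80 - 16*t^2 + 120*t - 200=-16*t^2 + 96*t - 128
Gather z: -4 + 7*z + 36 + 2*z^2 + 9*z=2*z^2 + 16*z + 32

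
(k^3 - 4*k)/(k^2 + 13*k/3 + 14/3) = 3*k*(k - 2)/(3*k + 7)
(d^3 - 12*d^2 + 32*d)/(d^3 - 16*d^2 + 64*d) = (d - 4)/(d - 8)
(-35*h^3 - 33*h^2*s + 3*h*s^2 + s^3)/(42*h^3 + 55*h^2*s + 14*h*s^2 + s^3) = (-5*h + s)/(6*h + s)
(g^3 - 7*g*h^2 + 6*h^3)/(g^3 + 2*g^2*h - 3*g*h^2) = (g - 2*h)/g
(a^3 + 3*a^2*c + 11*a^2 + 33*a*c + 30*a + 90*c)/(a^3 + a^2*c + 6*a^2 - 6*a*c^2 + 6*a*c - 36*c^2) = (a + 5)/(a - 2*c)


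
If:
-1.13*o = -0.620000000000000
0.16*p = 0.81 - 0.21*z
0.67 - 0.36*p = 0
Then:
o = 0.55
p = 1.86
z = 2.44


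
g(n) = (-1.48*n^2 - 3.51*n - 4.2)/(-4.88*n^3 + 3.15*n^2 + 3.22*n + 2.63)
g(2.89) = 0.34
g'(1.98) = -2.02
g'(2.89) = -0.27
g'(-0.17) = -0.07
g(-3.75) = -0.04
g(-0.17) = -1.66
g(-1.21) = -0.18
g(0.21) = -1.47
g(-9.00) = -0.02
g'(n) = (-2.96*n - 3.51)/(-4.88*n^3 + 3.15*n^2 + 3.22*n + 2.63) + (-1.48*n^2 - 3.51*n - 4.2)*(14.64*n^2 - 6.3*n - 3.22)/(-4.88*n^3 + 3.15*n^2 + 3.22*n + 2.63)^2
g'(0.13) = 0.60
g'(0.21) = 0.47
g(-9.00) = -0.02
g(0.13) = -1.51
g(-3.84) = -0.04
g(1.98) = 1.03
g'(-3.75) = -0.01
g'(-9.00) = -0.00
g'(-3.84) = -0.01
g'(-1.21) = -0.37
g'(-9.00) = -0.00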